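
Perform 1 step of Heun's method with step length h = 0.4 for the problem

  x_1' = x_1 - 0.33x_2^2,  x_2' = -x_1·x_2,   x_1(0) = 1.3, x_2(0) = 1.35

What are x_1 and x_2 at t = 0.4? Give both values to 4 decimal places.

1.7279, 0.7943

Heun on (x_1,x_2): k1 = f(t_n, state_n); k2 = f(t_n + h, state_n + h·k1); state_{n+1} = state_n + (h/2)·(k1 + k2).
0.000000: (1.300000, 1.350000)
  k1 = (0.698575, -1.755000)
  predictor → (1.579430, 0.648000)
  k2 = (1.440862, -1.023471)
  → (1.727887, 0.794306)
(x_1(0.4), x_2(0.4)) ≈ (1.7279, 0.7943)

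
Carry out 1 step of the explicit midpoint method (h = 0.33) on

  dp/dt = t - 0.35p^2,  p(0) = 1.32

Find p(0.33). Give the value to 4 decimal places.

Midpoint: k1 = f(t_n, p_n); k2 = f(t_n + h/2, p_n + (h/2)·k1); p_{n+1} = p_n + h·k2.
t=0.000000, p=1.320000:
  k1 = f(0.000000, 1.320000) = -0.609840
  k2 = f(0.165000, 1.219376) = -0.355408
  p ← 1.320000 + 0.33·(-0.355408) = 1.202715
p(0.33) ≈ 1.2027

1.2027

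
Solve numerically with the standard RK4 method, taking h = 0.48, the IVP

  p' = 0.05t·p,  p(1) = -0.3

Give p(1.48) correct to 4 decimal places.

RK4: k1 = f(t_n, p_n); k2 = f(t_n + h/2, p_n + (h/2)·k1); k3 = f(t_n + h/2, p_n + (h/2)·k2); k4 = f(t_n + h, p_n + h·k3); p_{n+1} = p_n + (h/6)·(k1 + 2k2 + 2k3 + k4).
t=1.000000, p=-0.300000:
  k1 = f(1.000000, -0.300000) = -0.015000
  k2 = f(1.240000, -0.303600) = -0.018823
  k3 = f(1.240000, -0.304518) = -0.018880
  k4 = f(1.480000, -0.309062) = -0.022871
  p ← -0.300000 + (0.48/6)·(k1 + 2k2 + 2k3 + k4) = -0.309062
p(1.48) ≈ -0.3091

-0.3091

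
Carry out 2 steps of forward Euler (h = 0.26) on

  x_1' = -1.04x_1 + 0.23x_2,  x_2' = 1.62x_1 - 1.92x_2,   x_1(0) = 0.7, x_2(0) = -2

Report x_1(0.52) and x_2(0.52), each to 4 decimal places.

Euler on (x_1,x_2): x_1_{n+1} = x_1_n + h·x_1', x_2_{n+1} = x_2_n + h·x_2'.
0.000000: (0.700000, -2.000000); f=(-1.188000, 4.974000) → (0.391120, -0.706760)
0.260000: (0.391120, -0.706760); f=(-0.569320, 1.990594) → (0.243097, -0.189206)
(x_1(0.52), x_2(0.52)) ≈ (0.2431, -0.1892)

0.2431, -0.1892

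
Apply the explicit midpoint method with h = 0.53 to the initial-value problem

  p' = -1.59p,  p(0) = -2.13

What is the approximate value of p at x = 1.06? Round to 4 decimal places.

Midpoint: k1 = f(x_n, p_n); k2 = f(x_n + h/2, p_n + (h/2)·k1); p_{n+1} = p_n + h·k2.
x=0.000000, p=-2.130000:
  k1 = f(0.000000, -2.130000) = 3.386700
  k2 = f(0.265000, -1.232524) = 1.959714
  p ← -2.130000 + 0.53·1.959714 = -1.091352
x=0.530000, p=-1.091352:
  k1 = f(0.530000, -1.091352) = 1.735249
  k2 = f(0.795000, -0.631511) = 1.004102
  p ← -1.091352 + 0.53·1.004102 = -0.559178
p(1.06) ≈ -0.5592

-0.5592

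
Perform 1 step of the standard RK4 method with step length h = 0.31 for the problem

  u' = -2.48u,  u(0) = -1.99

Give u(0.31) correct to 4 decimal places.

-0.9264

RK4: k1 = f(x_n, u_n); k2 = f(x_n + h/2, u_n + (h/2)·k1); k3 = f(x_n + h/2, u_n + (h/2)·k2); k4 = f(x_n + h, u_n + h·k3); u_{n+1} = u_n + (h/6)·(k1 + 2k2 + 2k3 + k4).
x=0.000000, u=-1.990000:
  k1 = f(0.000000, -1.990000) = 4.935200
  k2 = f(0.155000, -1.225044) = 3.038109
  k3 = f(0.155000, -1.519093) = 3.767351
  k4 = f(0.310000, -0.822121) = 2.038861
  u ← -1.990000 + (0.31/6)·(k1 + 2k2 + 2k3 + k4) = -0.926443
u(0.31) ≈ -0.9264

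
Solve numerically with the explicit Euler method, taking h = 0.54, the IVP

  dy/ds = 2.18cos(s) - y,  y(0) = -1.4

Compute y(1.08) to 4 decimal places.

Euler: y_{n+1} = y_n + h·f(s_n, y_n).
s=0.000000, y=-1.400000: f=3.580000 → y ← -1.400000 + 0.54·3.580000 = 0.533200
s=0.540000, y=0.533200: f=1.336605 → y ← 0.533200 + 0.54·1.336605 = 1.254967
y(1.08) ≈ 1.2550

1.2550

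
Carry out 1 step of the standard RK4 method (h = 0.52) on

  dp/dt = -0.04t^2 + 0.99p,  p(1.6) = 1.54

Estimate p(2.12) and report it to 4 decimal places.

2.4840

RK4: k1 = f(t_n, p_n); k2 = f(t_n + h/2, p_n + (h/2)·k1); k3 = f(t_n + h/2, p_n + (h/2)·k2); k4 = f(t_n + h, p_n + h·k3); p_{n+1} = p_n + (h/6)·(k1 + 2k2 + 2k3 + k4).
t=1.600000, p=1.540000:
  k1 = f(1.600000, 1.540000) = 1.422200
  k2 = f(1.860000, 1.909772) = 1.752290
  k3 = f(1.860000, 1.995595) = 1.837256
  k4 = f(2.120000, 2.495373) = 2.290643
  p ← 1.540000 + (0.52/6)·(k1 + 2k2 + 2k3 + k4) = 2.483968
p(2.12) ≈ 2.4840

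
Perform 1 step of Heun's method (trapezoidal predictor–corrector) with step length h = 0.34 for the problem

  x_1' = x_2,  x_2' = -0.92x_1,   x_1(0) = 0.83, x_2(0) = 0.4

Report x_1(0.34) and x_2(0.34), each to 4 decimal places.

0.9219, 0.1191

Heun on (x_1,x_2): k1 = f(s_n, state_n); k2 = f(s_n + h, state_n + h·k1); state_{n+1} = state_n + (h/2)·(k1 + k2).
0.000000: (0.830000, 0.400000)
  k1 = (0.400000, -0.763600)
  predictor → (0.966000, 0.140376)
  k2 = (0.140376, -0.888720)
  → (0.921864, 0.119106)
(x_1(0.34), x_2(0.34)) ≈ (0.9219, 0.1191)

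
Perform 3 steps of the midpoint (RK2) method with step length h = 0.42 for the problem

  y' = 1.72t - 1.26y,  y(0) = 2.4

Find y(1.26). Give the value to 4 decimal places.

Midpoint: k1 = f(t_n, y_n); k2 = f(t_n + h/2, y_n + (h/2)·k1); y_{n+1} = y_n + h·k2.
t=0.000000, y=2.400000:
  k1 = f(0.000000, 2.400000) = -3.024000
  k2 = f(0.210000, 1.764960) = -1.862650
  y ← 2.400000 + 0.42·(-1.862650) = 1.617687
t=0.420000, y=1.617687:
  k1 = f(0.420000, 1.617687) = -1.315886
  k2 = f(0.630000, 1.341351) = -0.606502
  y ← 1.617687 + 0.42·(-0.606502) = 1.362956
t=0.840000, y=1.362956:
  k1 = f(0.840000, 1.362956) = -0.272525
  k2 = f(1.050000, 1.305726) = 0.160785
  y ← 1.362956 + 0.42·0.160785 = 1.430486
y(1.26) ≈ 1.4305

1.4305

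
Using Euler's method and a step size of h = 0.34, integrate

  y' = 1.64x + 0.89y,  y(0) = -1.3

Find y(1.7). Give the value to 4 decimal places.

-2.3137

Euler: y_{n+1} = y_n + h·f(x_n, y_n).
x=0.000000, y=-1.300000: f=-1.157000 → y ← -1.300000 + 0.34·(-1.157000) = -1.693380
x=0.340000, y=-1.693380: f=-0.949508 → y ← -1.693380 + 0.34·(-0.949508) = -2.016213
x=0.680000, y=-2.016213: f=-0.679229 → y ← -2.016213 + 0.34·(-0.679229) = -2.247151
x=1.020000, y=-2.247151: f=-0.327164 → y ← -2.247151 + 0.34·(-0.327164) = -2.358387
x=1.360000, y=-2.358387: f=0.131436 → y ← -2.358387 + 0.34·0.131436 = -2.313698
y(1.7) ≈ -2.3137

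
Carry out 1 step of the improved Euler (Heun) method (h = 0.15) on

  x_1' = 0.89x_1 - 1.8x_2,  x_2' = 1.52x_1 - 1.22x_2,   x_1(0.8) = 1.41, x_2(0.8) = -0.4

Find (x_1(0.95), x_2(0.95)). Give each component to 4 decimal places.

1.6727, -0.0077

Heun on (x_1,x_2): k1 = f(s_n, state_n); k2 = f(s_n + h, state_n + h·k1); state_{n+1} = state_n + (h/2)·(k1 + k2).
0.800000: (1.410000, -0.400000)
  k1 = (1.974900, 2.631200)
  predictor → (1.706235, -0.005320)
  k2 = (1.528125, 2.599968)
  → (1.672727, -0.007662)
(x_1(0.95), x_2(0.95)) ≈ (1.6727, -0.0077)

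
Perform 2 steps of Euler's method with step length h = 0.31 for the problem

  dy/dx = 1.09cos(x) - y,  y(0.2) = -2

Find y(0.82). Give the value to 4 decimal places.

Euler: y_{n+1} = y_n + h·f(x_n, y_n).
x=0.200000, y=-2.000000: f=3.068273 → y ← -2.000000 + 0.31·3.068273 = -1.048836
x=0.510000, y=-1.048836: f=2.000127 → y ← -1.048836 + 0.31·2.000127 = -0.428796
y(0.82) ≈ -0.4288

-0.4288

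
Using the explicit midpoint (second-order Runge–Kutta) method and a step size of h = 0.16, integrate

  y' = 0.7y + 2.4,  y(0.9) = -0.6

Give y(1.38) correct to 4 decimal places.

0.5270

Midpoint: k1 = f(t_n, y_n); k2 = f(t_n + h/2, y_n + (h/2)·k1); y_{n+1} = y_n + h·k2.
t=0.900000, y=-0.600000:
  k1 = f(0.900000, -0.600000) = 1.980000
  k2 = f(0.980000, -0.441600) = 2.090880
  y ← -0.600000 + 0.16·2.090880 = -0.265459
t=1.060000, y=-0.265459:
  k1 = f(1.060000, -0.265459) = 2.214179
  k2 = f(1.140000, -0.088325) = 2.338173
  y ← -0.265459 + 0.16·2.338173 = 0.108648
t=1.220000, y=0.108648:
  k1 = f(1.220000, 0.108648) = 2.476054
  k2 = f(1.300000, 0.306733) = 2.614713
  y ← 0.108648 + 0.16·2.614713 = 0.527002
y(1.38) ≈ 0.5270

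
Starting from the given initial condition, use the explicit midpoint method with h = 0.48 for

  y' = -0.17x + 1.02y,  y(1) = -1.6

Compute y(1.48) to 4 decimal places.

-2.6963

Midpoint: k1 = f(x_n, y_n); k2 = f(x_n + h/2, y_n + (h/2)·k1); y_{n+1} = y_n + h·k2.
x=1.000000, y=-1.600000:
  k1 = f(1.000000, -1.600000) = -1.802000
  k2 = f(1.240000, -2.032480) = -2.283930
  y ← -1.600000 + 0.48·(-2.283930) = -2.696286
y(1.48) ≈ -2.6963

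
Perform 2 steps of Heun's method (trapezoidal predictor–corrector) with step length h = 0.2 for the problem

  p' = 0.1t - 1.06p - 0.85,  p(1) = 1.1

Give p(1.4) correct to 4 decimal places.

0.4870

Heun: k1 = f(t_n, p_n); k2 = f(t_n + h, p_n + h·k1); p_{n+1} = p_n + (h/2)·(k1 + k2).
t=1.000000, p=1.100000:
  k1 = f(1.000000, 1.100000) = -1.916000
  k2 = f(1.200000, 0.716800) = -1.489808
  p ← 1.100000 + (0.2/2)·(-1.916000 + (-1.489808)) = 0.759419
t=1.200000, p=0.759419:
  k1 = f(1.200000, 0.759419) = -1.534984
  k2 = f(1.400000, 0.452422) = -1.189568
  p ← 0.759419 + (0.2/2)·(-1.534984 + (-1.189568)) = 0.486964
p(1.4) ≈ 0.4870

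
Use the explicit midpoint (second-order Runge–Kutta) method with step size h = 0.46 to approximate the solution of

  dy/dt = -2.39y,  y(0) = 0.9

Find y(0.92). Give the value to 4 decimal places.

0.2295

Midpoint: k1 = f(t_n, y_n); k2 = f(t_n + h/2, y_n + (h/2)·k1); y_{n+1} = y_n + h·k2.
t=0.000000, y=0.900000:
  k1 = f(0.000000, 0.900000) = -2.151000
  k2 = f(0.230000, 0.405270) = -0.968595
  y ← 0.900000 + 0.46·(-0.968595) = 0.454446
t=0.460000, y=0.454446:
  k1 = f(0.460000, 0.454446) = -1.086126
  k2 = f(0.690000, 0.204637) = -0.489083
  y ← 0.454446 + 0.46·(-0.489083) = 0.229468
y(0.92) ≈ 0.2295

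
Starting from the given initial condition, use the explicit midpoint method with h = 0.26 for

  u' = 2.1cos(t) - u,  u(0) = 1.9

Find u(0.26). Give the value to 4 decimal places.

1.9406

Midpoint: k1 = f(t_n, u_n); k2 = f(t_n + h/2, u_n + (h/2)·k1); u_{n+1} = u_n + h·k2.
t=0.000000, u=1.900000:
  k1 = f(0.000000, 1.900000) = 0.200000
  k2 = f(0.130000, 1.926000) = 0.156280
  u ← 1.900000 + 0.26·0.156280 = 1.940633
u(0.26) ≈ 1.9406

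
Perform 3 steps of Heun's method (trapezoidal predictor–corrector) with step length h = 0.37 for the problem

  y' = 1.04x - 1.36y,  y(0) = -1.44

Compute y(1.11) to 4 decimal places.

0.0739

Heun: k1 = f(x_n, y_n); k2 = f(x_n + h, y_n + h·k1); y_{n+1} = y_n + (h/2)·(k1 + k2).
x=0.000000, y=-1.440000:
  k1 = f(0.000000, -1.440000) = 1.958400
  k2 = f(0.370000, -0.715392) = 1.357733
  y ← -1.440000 + (0.37/2)·(1.958400 + 1.357733) = -0.826515
x=0.370000, y=-0.826515:
  k1 = f(0.370000, -0.826515) = 1.508861
  k2 = f(0.740000, -0.268237) = 1.134402
  y ← -0.826515 + (0.37/2)·(1.508861 + 1.134402) = -0.337512
x=0.740000, y=-0.337512:
  k1 = f(0.740000, -0.337512) = 1.228616
  k2 = f(1.110000, 0.117076) = 0.995176
  y ← -0.337512 + (0.37/2)·(1.228616 + 0.995176) = 0.073890
y(1.11) ≈ 0.0739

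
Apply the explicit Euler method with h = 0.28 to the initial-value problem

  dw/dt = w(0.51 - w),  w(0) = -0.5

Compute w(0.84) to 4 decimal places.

-1.1707

Euler: w_{n+1} = w_n + h·f(t_n, w_n).
t=0.000000, w=-0.500000: f=-0.505000 → w ← -0.500000 + 0.28·(-0.505000) = -0.641400
t=0.280000, w=-0.641400: f=-0.738508 → w ← -0.641400 + 0.28·(-0.738508) = -0.848182
t=0.560000, w=-0.848182: f=-1.151986 → w ← -0.848182 + 0.28·(-1.151986) = -1.170738
w(0.84) ≈ -1.1707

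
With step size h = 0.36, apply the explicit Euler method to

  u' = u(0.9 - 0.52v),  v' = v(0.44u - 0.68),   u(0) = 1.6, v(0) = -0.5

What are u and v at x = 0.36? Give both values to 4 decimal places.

Euler on (u,v): u_{n+1} = u_n + h·u', v_{n+1} = v_n + h·v'.
0.000000: (1.600000, -0.500000); f=(1.856000, -0.012000) → (2.268160, -0.504320)
(u(0.36), v(0.36)) ≈ (2.2682, -0.5043)

2.2682, -0.5043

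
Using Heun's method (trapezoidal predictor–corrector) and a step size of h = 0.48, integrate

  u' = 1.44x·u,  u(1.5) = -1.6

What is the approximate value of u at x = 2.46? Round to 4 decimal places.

-17.2306

Heun: k1 = f(x_n, u_n); k2 = f(x_n + h, u_n + h·k1); u_{n+1} = u_n + (h/2)·(k1 + k2).
x=1.500000, u=-1.600000:
  k1 = f(1.500000, -1.600000) = -3.456000
  k2 = f(1.980000, -3.258880) = -9.291719
  u ← -1.600000 + (0.48/2)·(-3.456000 + (-9.291719)) = -4.659452
x=1.980000, u=-4.659452:
  k1 = f(1.980000, -4.659452) = -13.285031
  k2 = f(2.460000, -11.036267) = -39.094873
  u ← -4.659452 + (0.48/2)·(-13.285031 + (-39.094873)) = -17.230629
u(2.46) ≈ -17.2306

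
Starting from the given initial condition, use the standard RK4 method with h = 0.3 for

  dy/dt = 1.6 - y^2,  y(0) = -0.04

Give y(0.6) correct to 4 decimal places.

0.7858

RK4: k1 = f(t_n, y_n); k2 = f(t_n + h/2, y_n + (h/2)·k1); k3 = f(t_n + h/2, y_n + (h/2)·k2); k4 = f(t_n + h, y_n + h·k3); y_{n+1} = y_n + (h/6)·(k1 + 2k2 + 2k3 + k4).
t=0.000000, y=-0.040000:
  k1 = f(0.000000, -0.040000) = 1.598400
  k2 = f(0.150000, 0.199760) = 1.560096
  k3 = f(0.150000, 0.194014) = 1.562358
  k4 = f(0.300000, 0.428708) = 1.416210
  y ← -0.040000 + (0.3/6)·(k1 + 2k2 + 2k3 + k4) = 0.422976
t=0.300000, y=0.422976:
  k1 = f(0.300000, 0.422976) = 1.421091
  k2 = f(0.450000, 0.636140) = 1.195326
  k3 = f(0.450000, 0.602275) = 1.237265
  k4 = f(0.600000, 0.794155) = 0.969317
  y ← 0.422976 + (0.3/6)·(k1 + 2k2 + 2k3 + k4) = 0.785755
y(0.6) ≈ 0.7858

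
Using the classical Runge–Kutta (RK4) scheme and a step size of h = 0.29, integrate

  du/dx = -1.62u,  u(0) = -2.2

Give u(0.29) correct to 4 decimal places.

RK4: k1 = f(x_n, u_n); k2 = f(x_n + h/2, u_n + (h/2)·k1); k3 = f(x_n + h/2, u_n + (h/2)·k2); k4 = f(x_n + h, u_n + h·k3); u_{n+1} = u_n + (h/6)·(k1 + 2k2 + 2k3 + k4).
x=0.000000, u=-2.200000:
  k1 = f(0.000000, -2.200000) = 3.564000
  k2 = f(0.145000, -1.683220) = 2.726816
  k3 = f(0.145000, -1.804612) = 2.923471
  k4 = f(0.290000, -1.352193) = 2.190553
  u ← -2.200000 + (0.29/6)·(k1 + 2k2 + 2k3 + k4) = -1.375669
u(0.29) ≈ -1.3757

-1.3757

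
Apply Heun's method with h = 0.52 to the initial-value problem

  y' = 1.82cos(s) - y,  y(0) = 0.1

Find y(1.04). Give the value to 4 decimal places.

0.8669

Heun: k1 = f(s_n, y_n); k2 = f(s_n + h, y_n + h·k1); y_{n+1} = y_n + (h/2)·(k1 + k2).
s=0.000000, y=0.100000:
  k1 = f(0.000000, 0.100000) = 1.720000
  k2 = f(0.520000, 0.994400) = 0.585031
  y ← 0.100000 + (0.52/2)·(1.720000 + 0.585031) = 0.699308
s=0.520000, y=0.699308:
  k1 = f(0.520000, 0.699308) = 0.880123
  k2 = f(1.040000, 1.156972) = -0.235651
  y ← 0.699308 + (0.52/2)·(0.880123 + (-0.235651)) = 0.866871
y(1.04) ≈ 0.8669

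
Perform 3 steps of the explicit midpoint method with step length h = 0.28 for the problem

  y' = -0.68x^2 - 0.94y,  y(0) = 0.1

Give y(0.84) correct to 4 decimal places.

-0.0661

Midpoint: k1 = f(x_n, y_n); k2 = f(x_n + h/2, y_n + (h/2)·k1); y_{n+1} = y_n + h·k2.
x=0.000000, y=0.100000:
  k1 = f(0.000000, 0.100000) = -0.094000
  k2 = f(0.140000, 0.086840) = -0.094958
  y ← 0.100000 + 0.28·(-0.094958) = 0.073412
x=0.280000, y=0.073412:
  k1 = f(0.280000, 0.073412) = -0.122319
  k2 = f(0.420000, 0.056287) = -0.172862
  y ← 0.073412 + 0.28·(-0.172862) = 0.025011
x=0.560000, y=0.025011:
  k1 = f(0.560000, 0.025011) = -0.236758
  k2 = f(0.700000, -0.008136) = -0.325553
  y ← 0.025011 + 0.28·(-0.325553) = -0.066144
y(0.84) ≈ -0.0661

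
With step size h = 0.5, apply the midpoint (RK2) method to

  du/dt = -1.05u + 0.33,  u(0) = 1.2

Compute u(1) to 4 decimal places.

0.6469

Midpoint: k1 = f(t_n, u_n); k2 = f(t_n + h/2, u_n + (h/2)·k1); u_{n+1} = u_n + h·k2.
t=0.000000, u=1.200000:
  k1 = f(0.000000, 1.200000) = -0.930000
  k2 = f(0.250000, 0.967500) = -0.685875
  u ← 1.200000 + 0.5·(-0.685875) = 0.857062
t=0.500000, u=0.857062:
  k1 = f(0.500000, 0.857062) = -0.569916
  k2 = f(0.750000, 0.714584) = -0.420313
  u ← 0.857062 + 0.5·(-0.420313) = 0.646906
u(1) ≈ 0.6469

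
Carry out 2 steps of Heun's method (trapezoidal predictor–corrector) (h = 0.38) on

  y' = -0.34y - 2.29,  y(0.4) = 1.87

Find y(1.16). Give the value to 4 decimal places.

Heun: k1 = f(t_n, y_n); k2 = f(t_n + h, y_n + h·k1); y_{n+1} = y_n + (h/2)·(k1 + k2).
t=0.400000, y=1.870000:
  k1 = f(0.400000, 1.870000) = -2.925800
  k2 = f(0.780000, 0.758196) = -2.547787
  y ← 1.870000 + (0.38/2)·(-2.925800 + (-2.547787)) = 0.830019
t=0.780000, y=0.830019:
  k1 = f(0.780000, 0.830019) = -2.572206
  k2 = f(1.160000, -0.147420) = -2.239877
  y ← 0.830019 + (0.38/2)·(-2.572206 + (-2.239877)) = -0.084277
y(1.16) ≈ -0.0843

-0.0843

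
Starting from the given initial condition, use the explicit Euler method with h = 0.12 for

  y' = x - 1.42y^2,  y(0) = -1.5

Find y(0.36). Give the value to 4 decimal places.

-3.4871

Euler: y_{n+1} = y_n + h·f(x_n, y_n).
x=0.000000, y=-1.500000: f=-3.195000 → y ← -1.500000 + 0.12·(-3.195000) = -1.883400
x=0.120000, y=-1.883400: f=-4.917018 → y ← -1.883400 + 0.12·(-4.917018) = -2.473442
x=0.240000, y=-2.473442: f=-8.447441 → y ← -2.473442 + 0.12·(-8.447441) = -3.487135
y(0.36) ≈ -3.4871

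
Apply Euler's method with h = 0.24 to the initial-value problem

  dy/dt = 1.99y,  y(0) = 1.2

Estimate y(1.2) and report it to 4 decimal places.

Euler: y_{n+1} = y_n + h·f(t_n, y_n).
t=0.000000, y=1.200000: f=2.388000 → y ← 1.200000 + 0.24·2.388000 = 1.773120
t=0.240000, y=1.773120: f=3.528509 → y ← 1.773120 + 0.24·3.528509 = 2.619962
t=0.480000, y=2.619962: f=5.213725 → y ← 2.619962 + 0.24·5.213725 = 3.871256
t=0.720000, y=3.871256: f=7.703799 → y ← 3.871256 + 0.24·7.703799 = 5.720168
t=0.960000, y=5.720168: f=11.383134 → y ← 5.720168 + 0.24·11.383134 = 8.452120
y(1.2) ≈ 8.4521

8.4521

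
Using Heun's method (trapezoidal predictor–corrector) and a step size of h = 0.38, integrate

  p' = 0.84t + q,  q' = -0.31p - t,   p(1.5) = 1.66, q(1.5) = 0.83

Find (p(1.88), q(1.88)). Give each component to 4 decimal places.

2.3694, -0.0545

Heun on (p,q): k1 = f(t_n, state_n); k2 = f(t_n + h, state_n + h·k1); state_{n+1} = state_n + (h/2)·(k1 + k2).
1.500000: (1.660000, 0.830000)
  k1 = (2.090000, -2.014600)
  predictor → (2.454200, 0.064452)
  k2 = (1.643652, -2.640802)
  → (2.369394, -0.054526)
(p(1.88), q(1.88)) ≈ (2.3694, -0.0545)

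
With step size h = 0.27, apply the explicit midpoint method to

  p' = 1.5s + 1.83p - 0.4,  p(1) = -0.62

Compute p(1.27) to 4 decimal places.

-0.5770

Midpoint: k1 = f(s_n, p_n); k2 = f(s_n + h/2, p_n + (h/2)·k1); p_{n+1} = p_n + h·k2.
s=1.000000, p=-0.620000:
  k1 = f(1.000000, -0.620000) = -0.034600
  k2 = f(1.135000, -0.624671) = 0.159352
  p ← -0.620000 + 0.27·0.159352 = -0.576975
p(1.27) ≈ -0.5770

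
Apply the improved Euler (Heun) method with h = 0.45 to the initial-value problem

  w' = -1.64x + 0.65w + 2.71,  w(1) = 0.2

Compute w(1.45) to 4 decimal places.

0.6529

Heun: k1 = f(x_n, w_n); k2 = f(x_n + h, w_n + h·k1); w_{n+1} = w_n + (h/2)·(k1 + k2).
x=1.000000, w=0.200000:
  k1 = f(1.000000, 0.200000) = 1.200000
  k2 = f(1.450000, 0.740000) = 0.813000
  w ← 0.200000 + (0.45/2)·(1.200000 + 0.813000) = 0.652925
w(1.45) ≈ 0.6529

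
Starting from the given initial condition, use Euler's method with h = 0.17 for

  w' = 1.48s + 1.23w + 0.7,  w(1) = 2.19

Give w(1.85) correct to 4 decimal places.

8.9937

Euler: w_{n+1} = w_n + h·f(s_n, w_n).
s=1.000000, w=2.190000: f=4.873700 → w ← 2.190000 + 0.17·4.873700 = 3.018529
s=1.170000, w=3.018529: f=6.144391 → w ← 3.018529 + 0.17·6.144391 = 4.063075
s=1.340000, w=4.063075: f=7.680783 → w ← 4.063075 + 0.17·7.680783 = 5.368808
s=1.510000, w=5.368808: f=9.538434 → w ← 5.368808 + 0.17·9.538434 = 6.990342
s=1.680000, w=6.990342: f=11.784521 → w ← 6.990342 + 0.17·11.784521 = 8.993711
w(1.85) ≈ 8.9937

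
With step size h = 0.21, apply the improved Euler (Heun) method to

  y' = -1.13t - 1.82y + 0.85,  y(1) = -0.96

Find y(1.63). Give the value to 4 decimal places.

-0.5821

Heun: k1 = f(t_n, y_n); k2 = f(t_n + h, y_n + h·k1); y_{n+1} = y_n + (h/2)·(k1 + k2).
t=1.000000, y=-0.960000:
  k1 = f(1.000000, -0.960000) = 1.467200
  k2 = f(1.210000, -0.651888) = 0.669136
  y ← -0.960000 + (0.21/2)·(1.467200 + 0.669136) = -0.735685
t=1.210000, y=-0.735685:
  k1 = f(1.210000, -0.735685) = 0.821646
  k2 = f(1.420000, -0.563139) = 0.270313
  y ← -0.735685 + (0.21/2)·(0.821646 + 0.270313) = -0.621029
t=1.420000, y=-0.621029:
  k1 = f(1.420000, -0.621029) = 0.375673
  k2 = f(1.630000, -0.542138) = -0.005209
  y ← -0.621029 + (0.21/2)·(0.375673 + (-0.005209)) = -0.582130
y(1.63) ≈ -0.5821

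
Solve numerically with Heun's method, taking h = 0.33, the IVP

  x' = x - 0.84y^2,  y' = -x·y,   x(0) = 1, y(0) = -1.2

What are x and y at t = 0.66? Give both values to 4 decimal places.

1.2363, -0.6187

Heun on (x,y): k1 = f(t_n, state_n); k2 = f(t_n + h, state_n + h·k1); state_{n+1} = state_n + (h/2)·(k1 + k2).
0.000000: (1.000000, -1.200000)
  k1 = (-0.209600, 1.200000)
  predictor → (0.930832, -0.804000)
  k2 = (0.387843, 0.748389)
  → (1.029410, -0.878516)
0.330000: (1.029410, -0.878516)
  k1 = (0.381106, 0.904353)
  predictor → (1.155175, -0.580079)
  k2 = (0.872522, 0.670093)
  → (1.236259, -0.618732)
(x(0.66), y(0.66)) ≈ (1.2363, -0.6187)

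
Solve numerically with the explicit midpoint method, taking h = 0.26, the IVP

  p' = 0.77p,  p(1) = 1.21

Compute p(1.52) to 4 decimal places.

1.8017

Midpoint: k1 = f(t_n, p_n); k2 = f(t_n + h/2, p_n + (h/2)·k1); p_{n+1} = p_n + h·k2.
t=1.000000, p=1.210000:
  k1 = f(1.000000, 1.210000) = 0.931700
  k2 = f(1.130000, 1.331121) = 1.024963
  p ← 1.210000 + 0.26·1.024963 = 1.476490
t=1.260000, p=1.476490:
  k1 = f(1.260000, 1.476490) = 1.136898
  k2 = f(1.390000, 1.624287) = 1.250701
  p ← 1.476490 + 0.26·1.250701 = 1.801673
p(1.52) ≈ 1.8017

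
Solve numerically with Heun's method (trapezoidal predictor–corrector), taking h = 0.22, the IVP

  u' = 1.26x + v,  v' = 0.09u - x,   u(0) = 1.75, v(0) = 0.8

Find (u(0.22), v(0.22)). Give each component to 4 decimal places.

1.9603, 0.8122

Heun on (u,v): k1 = f(x_n, state_n); k2 = f(x_n + h, state_n + h·k1); state_{n+1} = state_n + (h/2)·(k1 + k2).
0.000000: (1.750000, 0.800000)
  k1 = (0.800000, 0.157500)
  predictor → (1.926000, 0.834650)
  k2 = (1.111850, -0.046660)
  → (1.960303, 0.812192)
(u(0.22), v(0.22)) ≈ (1.9603, 0.8122)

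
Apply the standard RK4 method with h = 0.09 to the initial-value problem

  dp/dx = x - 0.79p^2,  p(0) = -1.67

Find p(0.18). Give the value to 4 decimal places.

RK4: k1 = f(x_n, p_n); k2 = f(x_n + h/2, p_n + (h/2)·k1); k3 = f(x_n + h/2, p_n + (h/2)·k2); k4 = f(x_n + h, p_n + h·k3); p_{n+1} = p_n + (h/6)·(k1 + 2k2 + 2k3 + k4).
x=0.000000, p=-1.670000:
  k1 = f(0.000000, -1.670000) = -2.203231
  k2 = f(0.045000, -1.769145) = -2.427602
  k3 = f(0.045000, -1.779242) = -2.455905
  k4 = f(0.090000, -1.891031) = -2.735040
  p ← -1.670000 + (0.09/6)·(k1 + 2k2 + 2k3 + k4) = -1.890579
x=0.090000, p=-1.890579:
  k1 = f(0.090000, -1.890579) = -2.733689
  k2 = f(0.135000, -2.013595) = -3.068107
  k3 = f(0.135000, -2.028644) = -3.116163
  k4 = f(0.180000, -2.171034) = -3.543577
  p ← -1.890579 + (0.09/6)·(k1 + 2k2 + 2k3 + k4) = -2.170266
p(0.18) ≈ -2.1703

-2.1703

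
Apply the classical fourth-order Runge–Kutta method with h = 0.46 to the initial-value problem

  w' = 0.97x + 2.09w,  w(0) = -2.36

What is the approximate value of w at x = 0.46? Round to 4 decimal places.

-6.0097

RK4: k1 = f(x_n, w_n); k2 = f(x_n + h/2, w_n + (h/2)·k1); k3 = f(x_n + h/2, w_n + (h/2)·k2); k4 = f(x_n + h, w_n + h·k3); w_{n+1} = w_n + (h/6)·(k1 + 2k2 + 2k3 + k4).
x=0.000000, w=-2.360000:
  k1 = f(0.000000, -2.360000) = -4.932400
  k2 = f(0.230000, -3.494452) = -7.080305
  k3 = f(0.230000, -3.988470) = -8.112802
  k4 = f(0.460000, -6.091889) = -12.285848
  w ← -2.360000 + (0.46/6)·(k1 + 2k2 + 2k3 + k4) = -6.009675
w(0.46) ≈ -6.0097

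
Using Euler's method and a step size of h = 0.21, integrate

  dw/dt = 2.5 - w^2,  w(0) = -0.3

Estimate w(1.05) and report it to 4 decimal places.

Euler: w_{n+1} = w_n + h·f(t_n, w_n).
t=0.000000, w=-0.300000: f=2.410000 → w ← -0.300000 + 0.21·2.410000 = 0.206100
t=0.210000, w=0.206100: f=2.457523 → w ← 0.206100 + 0.21·2.457523 = 0.722180
t=0.420000, w=0.722180: f=1.978456 → w ← 0.722180 + 0.21·1.978456 = 1.137656
t=0.630000, w=1.137656: f=1.205740 → w ← 1.137656 + 0.21·1.205740 = 1.390861
t=0.840000, w=1.390861: f=0.565506 → w ← 1.390861 + 0.21·0.565506 = 1.509617
w(1.05) ≈ 1.5096

1.5096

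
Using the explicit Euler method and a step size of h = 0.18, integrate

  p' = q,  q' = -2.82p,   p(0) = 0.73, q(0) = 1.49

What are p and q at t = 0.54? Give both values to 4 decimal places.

1.3100, 0.0038

Euler on (p,q): p_{n+1} = p_n + h·p', q_{n+1} = q_n + h·q'.
0.000000: (0.730000, 1.490000); f=(1.490000, -2.058600) → (0.998200, 1.119452)
0.180000: (0.998200, 1.119452); f=(1.119452, -2.814924) → (1.199701, 0.612766)
0.360000: (1.199701, 0.612766); f=(0.612766, -3.383158) → (1.309999, 0.003797)
(p(0.54), q(0.54)) ≈ (1.3100, 0.0038)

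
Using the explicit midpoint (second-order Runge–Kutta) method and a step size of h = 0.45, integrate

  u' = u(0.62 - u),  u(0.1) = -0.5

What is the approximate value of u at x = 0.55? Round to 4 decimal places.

-0.8510

Midpoint: k1 = f(x_n, u_n); k2 = f(x_n + h/2, u_n + (h/2)·k1); u_{n+1} = u_n + h·k2.
x=0.100000, u=-0.500000:
  k1 = f(0.100000, -0.500000) = -0.560000
  k2 = f(0.325000, -0.626000) = -0.779996
  u ← -0.500000 + 0.45·(-0.779996) = -0.850998
u(0.55) ≈ -0.8510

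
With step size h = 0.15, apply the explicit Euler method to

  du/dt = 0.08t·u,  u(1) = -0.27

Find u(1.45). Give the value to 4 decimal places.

-0.2813

Euler: u_{n+1} = u_n + h·f(t_n, u_n).
t=1.000000, u=-0.270000: f=-0.021600 → u ← -0.270000 + 0.15·(-0.021600) = -0.273240
t=1.150000, u=-0.273240: f=-0.025138 → u ← -0.273240 + 0.15·(-0.025138) = -0.277011
t=1.300000, u=-0.277011: f=-0.028809 → u ← -0.277011 + 0.15·(-0.028809) = -0.281332
u(1.45) ≈ -0.2813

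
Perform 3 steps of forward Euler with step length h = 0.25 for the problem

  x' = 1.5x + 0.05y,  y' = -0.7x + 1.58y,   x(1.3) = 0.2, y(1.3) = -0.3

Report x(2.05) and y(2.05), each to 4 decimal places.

Euler on (x,y): x_{n+1} = x_n + h·x', y_{n+1} = y_n + h·y'.
1.300000: (0.200000, -0.300000); f=(0.285000, -0.614000) → (0.271250, -0.453500)
1.550000: (0.271250, -0.453500); f=(0.384200, -0.906405) → (0.367300, -0.680101)
1.800000: (0.367300, -0.680101); f=(0.516945, -1.331670) → (0.496536, -1.013019)
(x(2.05), y(2.05)) ≈ (0.4965, -1.0130)

0.4965, -1.0130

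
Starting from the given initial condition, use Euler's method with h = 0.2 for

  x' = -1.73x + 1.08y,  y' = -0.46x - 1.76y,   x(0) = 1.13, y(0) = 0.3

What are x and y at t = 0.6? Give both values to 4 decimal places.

Euler on (x,y): x_{n+1} = x_n + h·x', y_{n+1} = y_n + h·y'.
0.000000: (1.130000, 0.300000); f=(-1.630900, -1.047800) → (0.803820, 0.090440)
0.200000: (0.803820, 0.090440); f=(-1.292933, -0.528932) → (0.545233, -0.015346)
0.400000: (0.545233, -0.015346); f=(-0.959828, -0.223798) → (0.353268, -0.060106)
(x(0.6), y(0.6)) ≈ (0.3533, -0.0601)

0.3533, -0.0601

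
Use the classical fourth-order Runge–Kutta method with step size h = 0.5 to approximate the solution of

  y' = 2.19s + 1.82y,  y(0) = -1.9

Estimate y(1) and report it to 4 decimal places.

-9.4729

RK4: k1 = f(s_n, y_n); k2 = f(s_n + h/2, y_n + (h/2)·k1); k3 = f(s_n + h/2, y_n + (h/2)·k2); k4 = f(s_n + h, y_n + h·k3); y_{n+1} = y_n + (h/6)·(k1 + 2k2 + 2k3 + k4).
s=0.000000, y=-1.900000:
  k1 = f(0.000000, -1.900000) = -3.458000
  k2 = f(0.250000, -2.764500) = -4.483890
  k3 = f(0.250000, -3.020973) = -4.950670
  k4 = f(0.500000, -4.375335) = -6.868110
  y ← -1.900000 + (0.5/6)·(k1 + 2k2 + 2k3 + k4) = -4.332936
s=0.500000, y=-4.332936:
  k1 = f(0.500000, -4.332936) = -6.790943
  k2 = f(0.750000, -6.030672) = -9.333322
  k3 = f(0.750000, -6.666266) = -10.490105
  k4 = f(1.000000, -9.577988) = -15.241939
  y ← -4.332936 + (0.5/6)·(k1 + 2k2 + 2k3 + k4) = -9.472914
y(1) ≈ -9.4729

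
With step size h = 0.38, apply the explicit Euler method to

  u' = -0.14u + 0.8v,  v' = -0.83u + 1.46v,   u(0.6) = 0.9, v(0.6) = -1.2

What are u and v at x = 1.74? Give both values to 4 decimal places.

Euler on (u,v): u_{n+1} = u_n + h·u', v_{n+1} = v_n + h·v'.
0.600000: (0.900000, -1.200000); f=(-1.086000, -2.499000) → (0.487320, -2.149620)
0.980000: (0.487320, -2.149620); f=(-1.787921, -3.542921) → (-0.192090, -3.495930)
1.360000: (-0.192090, -3.495930); f=(-2.769851, -4.944623) → (-1.244633, -5.374887)
(u(1.74), v(1.74)) ≈ (-1.2446, -5.3749)

-1.2446, -5.3749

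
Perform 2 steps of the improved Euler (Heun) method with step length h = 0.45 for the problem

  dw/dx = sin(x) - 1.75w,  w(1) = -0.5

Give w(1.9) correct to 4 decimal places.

0.2616

Heun: k1 = f(x_n, w_n); k2 = f(x_n + h, w_n + h·k1); w_{n+1} = w_n + (h/2)·(k1 + k2).
x=1.000000, w=-0.500000:
  k1 = f(1.000000, -0.500000) = 1.716471
  k2 = f(1.450000, 0.272412) = 0.515992
  w ← -0.500000 + (0.45/2)·(1.716471 + 0.515992) = 0.002304
x=1.450000, w=0.002304:
  k1 = f(1.450000, 0.002304) = 0.988681
  k2 = f(1.900000, 0.447210) = 0.163682
  w ← 0.002304 + (0.45/2)·(0.988681 + 0.163682) = 0.261586
w(1.9) ≈ 0.2616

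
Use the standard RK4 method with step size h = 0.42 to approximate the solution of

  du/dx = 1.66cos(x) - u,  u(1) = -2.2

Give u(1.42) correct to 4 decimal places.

-1.2542

RK4: k1 = f(x_n, u_n); k2 = f(x_n + h/2, u_n + (h/2)·k1); k3 = f(x_n + h/2, u_n + (h/2)·k2); k4 = f(x_n + h, u_n + h·k3); u_{n+1} = u_n + (h/6)·(k1 + 2k2 + 2k3 + k4).
x=1.000000, u=-2.200000:
  k1 = f(1.000000, -2.200000) = 3.096902
  k2 = f(1.210000, -1.549651) = 2.135663
  k3 = f(1.210000, -1.751511) = 2.337523
  k4 = f(1.420000, -1.218240) = 1.467615
  u ← -2.200000 + (0.42/6)·(k1 + 2k2 + 2k3 + k4) = -1.254238
u(1.42) ≈ -1.2542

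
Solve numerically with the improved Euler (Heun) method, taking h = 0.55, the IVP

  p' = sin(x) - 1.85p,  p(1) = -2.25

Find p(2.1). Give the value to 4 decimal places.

Heun: k1 = f(x_n, p_n); k2 = f(x_n + h, p_n + h·k1); p_{n+1} = p_n + (h/2)·(k1 + k2).
x=1.000000, p=-2.250000:
  k1 = f(1.000000, -2.250000) = 5.003971
  k2 = f(1.550000, 0.502184) = 0.070743
  p ← -2.250000 + (0.55/2)·(5.003971 + 0.070743) = -0.854454
x=1.550000, p=-0.854454:
  k1 = f(1.550000, -0.854454) = 2.580523
  k2 = f(2.100000, 0.564834) = -0.181734
  p ← -0.854454 + (0.55/2)·(2.580523 + (-0.181734)) = -0.194787
p(2.1) ≈ -0.1948

-0.1948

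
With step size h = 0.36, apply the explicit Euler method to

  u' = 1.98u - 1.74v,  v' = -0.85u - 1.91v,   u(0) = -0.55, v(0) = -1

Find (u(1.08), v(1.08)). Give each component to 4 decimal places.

Euler on (u,v): u_{n+1} = u_n + h·u', v_{n+1} = v_n + h·v'.
0.000000: (-0.550000, -1.000000); f=(0.651000, 2.377500) → (-0.315640, -0.144100)
0.360000: (-0.315640, -0.144100); f=(-0.374233, 0.543525) → (-0.450364, 0.051569)
0.720000: (-0.450364, 0.051569); f=(-0.981451, 0.284313) → (-0.803686, 0.153922)
(u(1.08), v(1.08)) ≈ (-0.8037, 0.1539)

-0.8037, 0.1539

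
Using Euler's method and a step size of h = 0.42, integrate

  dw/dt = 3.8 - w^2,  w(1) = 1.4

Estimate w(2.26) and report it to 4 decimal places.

Euler: w_{n+1} = w_n + h·f(t_n, w_n).
t=1.000000, w=1.400000: f=1.840000 → w ← 1.400000 + 0.42·1.840000 = 2.172800
t=1.420000, w=2.172800: f=-0.921060 → w ← 2.172800 + 0.42·(-0.921060) = 1.785955
t=1.840000, w=1.785955: f=0.610365 → w ← 1.785955 + 0.42·0.610365 = 2.042308
w(2.26) ≈ 2.0423

2.0423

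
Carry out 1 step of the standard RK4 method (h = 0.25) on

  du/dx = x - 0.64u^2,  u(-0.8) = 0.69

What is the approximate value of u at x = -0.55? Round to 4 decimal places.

RK4: k1 = f(x_n, u_n); k2 = f(x_n + h/2, u_n + (h/2)·k1); k3 = f(x_n + h/2, u_n + (h/2)·k2); k4 = f(x_n + h, u_n + h·k3); u_{n+1} = u_n + (h/6)·(k1 + 2k2 + 2k3 + k4).
x=-0.800000, u=0.690000:
  k1 = f(-0.800000, 0.690000) = -1.104704
  k2 = f(-0.675000, 0.551912) = -0.869948
  k3 = f(-0.675000, 0.581256) = -0.891230
  k4 = f(-0.550000, 0.467193) = -0.689692
  u ← 0.690000 + (0.25/6)·(k1 + 2k2 + 2k3 + k4) = 0.468469
u(-0.55) ≈ 0.4685

0.4685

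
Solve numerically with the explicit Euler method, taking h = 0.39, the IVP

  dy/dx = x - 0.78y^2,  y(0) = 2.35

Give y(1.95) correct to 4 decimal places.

Euler: y_{n+1} = y_n + h·f(x_n, y_n).
x=0.000000, y=2.350000: f=-4.307550 → y ← 2.350000 + 0.39·(-4.307550) = 0.670055
x=0.390000, y=0.670055: f=0.039800 → y ← 0.670055 + 0.39·0.039800 = 0.685577
x=0.780000, y=0.685577: f=0.413387 → y ← 0.685577 + 0.39·0.413387 = 0.846798
x=1.170000, y=0.846798: f=0.610687 → y ← 0.846798 + 0.39·0.610687 = 1.084966
x=1.560000, y=1.084966: f=0.641821 → y ← 1.084966 + 0.39·0.641821 = 1.335277
y(1.95) ≈ 1.3353

1.3353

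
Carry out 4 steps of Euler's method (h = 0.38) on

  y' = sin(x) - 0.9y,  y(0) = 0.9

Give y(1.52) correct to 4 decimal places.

Euler: y_{n+1} = y_n + h·f(x_n, y_n).
x=0.000000, y=0.900000: f=-0.810000 → y ← 0.900000 + 0.38·(-0.810000) = 0.592200
x=0.380000, y=0.592200: f=-0.162060 → y ← 0.592200 + 0.38·(-0.162060) = 0.530617
x=0.760000, y=0.530617: f=0.211366 → y ← 0.530617 + 0.38·0.211366 = 0.610936
x=1.140000, y=0.610936: f=0.358791 → y ← 0.610936 + 0.38·0.358791 = 0.747277
y(1.52) ≈ 0.7473

0.7473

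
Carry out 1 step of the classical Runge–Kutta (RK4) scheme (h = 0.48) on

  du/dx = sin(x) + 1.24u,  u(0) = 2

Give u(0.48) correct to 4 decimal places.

3.7644

RK4: k1 = f(x_n, u_n); k2 = f(x_n + h/2, u_n + (h/2)·k1); k3 = f(x_n + h/2, u_n + (h/2)·k2); k4 = f(x_n + h, u_n + h·k3); u_{n+1} = u_n + (h/6)·(k1 + 2k2 + 2k3 + k4).
x=0.000000, u=2.000000:
  k1 = f(0.000000, 2.000000) = 2.480000
  k2 = f(0.240000, 2.595200) = 3.455751
  k3 = f(0.240000, 2.829380) = 3.746134
  k4 = f(0.480000, 3.798144) = 5.171478
  u ← 2.000000 + (0.48/6)·(k1 + 2k2 + 2k3 + k4) = 3.764420
u(0.48) ≈ 3.7644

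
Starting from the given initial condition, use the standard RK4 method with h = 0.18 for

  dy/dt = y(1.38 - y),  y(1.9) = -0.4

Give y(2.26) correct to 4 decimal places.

RK4: k1 = f(t_n, y_n); k2 = f(t_n + h/2, y_n + (h/2)·k1); k3 = f(t_n + h/2, y_n + (h/2)·k2); k4 = f(t_n + h, y_n + h·k3); y_{n+1} = y_n + (h/6)·(k1 + 2k2 + 2k3 + k4).
t=1.900000, y=-0.400000:
  k1 = f(1.900000, -0.400000) = -0.712000
  k2 = f(1.990000, -0.464080) = -0.855801
  k3 = f(1.990000, -0.477022) = -0.885840
  k4 = f(2.080000, -0.559451) = -1.085029
  y ← -0.400000 + (0.18/6)·(k1 + 2k2 + 2k3 + k4) = -0.558409
t=2.080000, y=-0.558409:
  k1 = f(2.080000, -0.558409) = -1.082426
  k2 = f(2.170000, -0.655828) = -1.335152
  k3 = f(2.170000, -0.678573) = -1.396892
  k4 = f(2.260000, -0.809850) = -1.773450
  y ← -0.558409 + (0.18/6)·(k1 + 2k2 + 2k3 + k4) = -0.808008
y(2.26) ≈ -0.8080

-0.8080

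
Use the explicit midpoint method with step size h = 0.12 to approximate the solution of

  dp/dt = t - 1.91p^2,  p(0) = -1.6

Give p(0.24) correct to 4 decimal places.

Midpoint: k1 = f(t_n, p_n); k2 = f(t_n + h/2, p_n + (h/2)·k1); p_{n+1} = p_n + h·k2.
t=0.000000, p=-1.600000:
  k1 = f(0.000000, -1.600000) = -4.889600
  k2 = f(0.060000, -1.893376) = -6.787107
  p ← -1.600000 + 0.12·(-6.787107) = -2.414453
t=0.120000, p=-2.414453:
  k1 = f(0.120000, -2.414453) = -11.014502
  k2 = f(0.180000, -3.075323) = -17.884038
  p ← -2.414453 + 0.12·(-17.884038) = -4.560537
p(0.24) ≈ -4.5605

-4.5605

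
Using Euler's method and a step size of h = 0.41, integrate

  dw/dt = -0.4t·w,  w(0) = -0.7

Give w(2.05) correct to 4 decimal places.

Euler: w_{n+1} = w_n + h·f(t_n, w_n).
t=0.000000, w=-0.700000: f=0.000000 → w ← -0.700000 + 0.41·0.000000 = -0.700000
t=0.410000, w=-0.700000: f=0.114800 → w ← -0.700000 + 0.41·0.114800 = -0.652932
t=0.820000, w=-0.652932: f=0.214162 → w ← -0.652932 + 0.41·0.214162 = -0.565126
t=1.230000, w=-0.565126: f=0.278042 → w ← -0.565126 + 0.41·0.278042 = -0.451129
t=1.640000, w=-0.451129: f=0.295940 → w ← -0.451129 + 0.41·0.295940 = -0.329793
w(2.05) ≈ -0.3298

-0.3298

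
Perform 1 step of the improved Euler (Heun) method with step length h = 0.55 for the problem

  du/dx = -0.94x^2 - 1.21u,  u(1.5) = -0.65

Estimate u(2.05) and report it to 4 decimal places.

Heun: k1 = f(x_n, u_n); k2 = f(x_n + h, u_n + h·k1); u_{n+1} = u_n + (h/2)·(k1 + k2).
x=1.500000, u=-0.650000:
  k1 = f(1.500000, -0.650000) = -1.328500
  k2 = f(2.050000, -1.380675) = -2.279733
  u ← -0.650000 + (0.55/2)·(-1.328500 + (-2.279733)) = -1.642264
u(2.05) ≈ -1.6423

-1.6423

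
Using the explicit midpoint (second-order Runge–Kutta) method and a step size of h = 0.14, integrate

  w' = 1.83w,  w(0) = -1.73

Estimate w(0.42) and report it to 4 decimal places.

-3.7053

Midpoint: k1 = f(x_n, w_n); k2 = f(x_n + h/2, w_n + (h/2)·k1); w_{n+1} = w_n + h·k2.
x=0.000000, w=-1.730000:
  k1 = f(0.000000, -1.730000) = -3.165900
  k2 = f(0.070000, -1.951613) = -3.571452
  w ← -1.730000 + 0.14·(-3.571452) = -2.230003
x=0.140000, w=-2.230003:
  k1 = f(0.140000, -2.230003) = -4.080906
  k2 = f(0.210000, -2.515667) = -4.603670
  w ← -2.230003 + 0.14·(-4.603670) = -2.874517
x=0.280000, w=-2.874517:
  k1 = f(0.280000, -2.874517) = -5.260366
  k2 = f(0.350000, -3.242743) = -5.934219
  w ← -2.874517 + 0.14·(-5.934219) = -3.705308
w(0.42) ≈ -3.7053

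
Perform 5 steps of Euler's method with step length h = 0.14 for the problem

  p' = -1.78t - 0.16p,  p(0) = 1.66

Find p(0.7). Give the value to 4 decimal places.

Euler: p_{n+1} = p_n + h·f(t_n, p_n).
t=0.000000, p=1.660000: f=-0.265600 → p ← 1.660000 + 0.14·(-0.265600) = 1.622816
t=0.140000, p=1.622816: f=-0.508851 → p ← 1.622816 + 0.14·(-0.508851) = 1.551577
t=0.280000, p=1.551577: f=-0.746652 → p ← 1.551577 + 0.14·(-0.746652) = 1.447046
t=0.420000, p=1.447046: f=-0.979127 → p ← 1.447046 + 0.14·(-0.979127) = 1.309968
t=0.560000, p=1.309968: f=-1.206395 → p ← 1.309968 + 0.14·(-1.206395) = 1.141072
p(0.7) ≈ 1.1411

1.1411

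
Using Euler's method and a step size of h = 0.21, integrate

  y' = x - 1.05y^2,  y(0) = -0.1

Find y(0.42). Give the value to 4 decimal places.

Euler: y_{n+1} = y_n + h·f(x_n, y_n).
x=0.000000, y=-0.100000: f=-0.010500 → y ← -0.100000 + 0.21·(-0.010500) = -0.102205
x=0.210000, y=-0.102205: f=0.199032 → y ← -0.102205 + 0.21·0.199032 = -0.060408
y(0.42) ≈ -0.0604

-0.0604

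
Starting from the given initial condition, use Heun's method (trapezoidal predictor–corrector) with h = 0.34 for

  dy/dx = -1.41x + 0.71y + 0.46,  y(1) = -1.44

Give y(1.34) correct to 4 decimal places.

Heun: k1 = f(x_n, y_n); k2 = f(x_n + h, y_n + h·k1); y_{n+1} = y_n + (h/2)·(k1 + k2).
x=1.000000, y=-1.440000:
  k1 = f(1.000000, -1.440000) = -1.972400
  k2 = f(1.340000, -2.110616) = -2.927937
  y ← -1.440000 + (0.34/2)·(-1.972400 + (-2.927937)) = -2.273057
y(1.34) ≈ -2.2731

-2.2731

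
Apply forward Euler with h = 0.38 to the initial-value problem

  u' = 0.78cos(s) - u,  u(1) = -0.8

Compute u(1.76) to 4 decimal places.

Euler: u_{n+1} = u_n + h·f(s_n, u_n).
s=1.000000, u=-0.800000: f=1.221436 → u ← -0.800000 + 0.38·1.221436 = -0.335854
s=1.380000, u=-0.335854: f=0.483774 → u ← -0.335854 + 0.38·0.483774 = -0.152020
u(1.76) ≈ -0.1520

-0.1520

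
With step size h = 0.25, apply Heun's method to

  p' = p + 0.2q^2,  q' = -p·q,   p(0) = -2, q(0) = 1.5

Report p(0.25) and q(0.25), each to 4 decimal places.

-2.3656, 2.5465

Heun on (p,q): k1 = f(t_n, state_n); k2 = f(t_n + h, state_n + h·k1); state_{n+1} = state_n + (h/2)·(k1 + k2).
0.000000: (-2.000000, 1.500000)
  k1 = (-1.550000, 3.000000)
  predictor → (-2.387500, 2.250000)
  k2 = (-1.375000, 5.371875)
  → (-2.365625, 2.546484)
(p(0.25), q(0.25)) ≈ (-2.3656, 2.5465)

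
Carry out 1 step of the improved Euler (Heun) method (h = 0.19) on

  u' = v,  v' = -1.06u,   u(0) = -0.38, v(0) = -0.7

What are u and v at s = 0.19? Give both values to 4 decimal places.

Heun on (u,v): k1 = f(s_n, state_n); k2 = f(s_n + h, state_n + h·k1); state_{n+1} = state_n + (h/2)·(k1 + k2).
0.000000: (-0.380000, -0.700000)
  k1 = (-0.700000, 0.402800)
  predictor → (-0.513000, -0.623468)
  k2 = (-0.623468, 0.543780)
  → (-0.505729, -0.610075)
(u(0.19), v(0.19)) ≈ (-0.5057, -0.6101)

-0.5057, -0.6101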